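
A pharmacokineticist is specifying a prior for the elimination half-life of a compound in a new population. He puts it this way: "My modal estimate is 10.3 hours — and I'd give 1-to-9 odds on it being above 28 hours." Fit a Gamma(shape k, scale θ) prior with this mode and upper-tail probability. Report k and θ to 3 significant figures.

k ≈ 2.91, θ ≈ 5.38

Gamma(k,θ) with k>1 has mode (k−1)θ, so θ = 10.3/(k−1).
Need P(X < 28) = 0.9 with θ tied to k this way. Start at k = 2, θ = 10.3: P(X<28) ≈ 0.755.
Too low — raise k to concentrate. Iterating converges to k ≈ 2.91.
Then θ = 10.3/(2.91−1) ≈ 5.38.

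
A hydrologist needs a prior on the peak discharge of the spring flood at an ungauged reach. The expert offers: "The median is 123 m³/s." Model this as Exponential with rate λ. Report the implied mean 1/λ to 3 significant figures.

mean ≈ 177 m³/s

Exponential median = ln 2 / λ, so λ = ln 2 / 123.0 = 0.00564.
Mean = 1/λ = 177 m³/s.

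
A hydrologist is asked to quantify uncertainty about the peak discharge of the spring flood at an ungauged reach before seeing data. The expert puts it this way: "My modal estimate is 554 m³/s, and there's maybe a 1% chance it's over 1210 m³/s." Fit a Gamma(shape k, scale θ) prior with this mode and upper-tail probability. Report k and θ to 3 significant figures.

Gamma(k,θ) with k>1 has mode (k−1)θ, so θ = 554/(k−1).
Need P(X < 1210) = 0.99 with θ tied to k this way. Start at k = 2, θ = 554: P(X<1210) ≈ 0.642.
Too low — raise k to concentrate. Iterating converges to k ≈ 8.91.
Then θ = 554/(8.91−1) ≈ 70.

k ≈ 8.91, θ ≈ 70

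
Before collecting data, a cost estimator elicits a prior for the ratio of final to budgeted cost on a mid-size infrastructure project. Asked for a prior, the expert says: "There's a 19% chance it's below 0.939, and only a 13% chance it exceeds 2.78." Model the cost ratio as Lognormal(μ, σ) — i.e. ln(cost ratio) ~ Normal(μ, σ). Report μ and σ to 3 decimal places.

μ ≈ 0.412, σ ≈ 0.542

If T ~ Lognormal(μ,σ) then ln T ~ Normal(μ,σ), so the p-quantile of ln T is μ + z_p·σ.
ln(0.939) = -0.06294 and ln(2.78) = 1.022; z_{0.19} = -0.8779, z_{0.87} = 1.126.
σ = (1.022 − -0.06294)/(1.126 − (-0.8779)) = 0.542.
μ = -0.06294 − (-0.8779)·0.542 = 0.412.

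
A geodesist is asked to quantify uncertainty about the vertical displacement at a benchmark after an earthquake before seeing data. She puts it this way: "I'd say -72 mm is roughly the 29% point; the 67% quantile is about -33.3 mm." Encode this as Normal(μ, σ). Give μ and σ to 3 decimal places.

μ = -50.440, σ = 38.961

The p-quantile of Normal(μ,σ) is μ + z_p·σ, with z_{0.29} = -0.5534 and z_{0.67} = 0.4399.
Eliminate σ: μ = (z₂·x₁ − z₁·x₂)/(z₂ − z₁) = (0.4399·-72 − (-0.5534)·-33.3)/0.9933 = -50.440.
Then σ = (x₂ − x₁)/(z₂ − z₁) = (-33.3 − -72)/0.9933 = 38.961.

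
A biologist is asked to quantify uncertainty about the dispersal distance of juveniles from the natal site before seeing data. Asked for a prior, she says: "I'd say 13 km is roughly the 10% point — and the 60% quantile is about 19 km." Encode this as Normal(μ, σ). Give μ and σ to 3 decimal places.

The p-quantile of Normal(μ,σ) is μ + z_p·σ, with z_{0.1} = -1.282 and z_{0.6} = 0.2533.
Eliminate σ: μ = (z₂·x₁ − z₁·x₂)/(z₂ − z₁) = (0.2533·13 − (-1.282)·19)/1.535 = 18.010.
Then σ = (x₂ − x₁)/(z₂ − z₁) = (19 − 13)/1.535 = 3.909.

μ = 18.010, σ = 3.909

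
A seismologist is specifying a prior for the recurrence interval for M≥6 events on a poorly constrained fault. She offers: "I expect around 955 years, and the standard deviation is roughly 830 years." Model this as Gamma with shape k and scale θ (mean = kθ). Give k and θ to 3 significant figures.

For Gamma(k, scale θ): mean = kθ, variance = kθ², so CV = 1/√k.
CV = SD/mean = 830/955 = 0.8691, hence k = 1/CV² = 1.32.
Then θ = mean/k = 955/1.32 = 721.

k ≈ 1.32, θ ≈ 721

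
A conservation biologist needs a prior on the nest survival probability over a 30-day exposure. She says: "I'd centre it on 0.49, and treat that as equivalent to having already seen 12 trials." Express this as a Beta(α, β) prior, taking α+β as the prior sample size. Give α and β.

α = 5.88, β = 6.12

Under the effective-sample-size interpretation, Beta(α, β) has prior mean α/(α+β) and prior sample size α+β.
So α+β = 12 and α/(α+β) = 0.49, giving α = 0.49·12 = 5.88 and β = 12 − 5.88 = 6.12.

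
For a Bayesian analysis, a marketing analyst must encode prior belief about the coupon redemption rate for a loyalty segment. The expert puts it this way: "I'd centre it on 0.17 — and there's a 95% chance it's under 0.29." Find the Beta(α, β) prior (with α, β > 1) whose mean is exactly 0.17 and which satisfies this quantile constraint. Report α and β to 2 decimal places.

α ≈ 5.30, β ≈ 25.89

With mean 0.17 fixed, write α = 0.17s, β = 0.83s where s = α+β.
Need P(θ < 0.29) = 0.95 under Beta(0.17s, 0.83s). Normal approximation: (q−m)/√(m(1−m)/s) ≈ z_{0.95} = 1.64, so s ≈ 0.17·0.83·(1.64)²/(0.29−0.17)² = 26.5.
At s = 26.5: P(θ<0.29) ≈ 0.937. Adjusting to match 0.95 gives s ≈ 31.19.
So α = 0.17·31.19 ≈ 5.30, β = 0.83·31.19 ≈ 25.89.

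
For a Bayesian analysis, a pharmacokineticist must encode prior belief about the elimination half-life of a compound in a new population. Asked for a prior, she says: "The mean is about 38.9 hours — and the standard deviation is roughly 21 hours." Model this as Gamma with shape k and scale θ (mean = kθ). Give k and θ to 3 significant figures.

k ≈ 3.43, θ ≈ 11.3

For Gamma(k, scale θ): mean = kθ, variance = kθ², so CV = 1/√k.
CV = SD/mean = 21/38.9 = 0.5398, hence k = 1/CV² = 3.43.
Then θ = mean/k = 38.9/3.43 = 11.3.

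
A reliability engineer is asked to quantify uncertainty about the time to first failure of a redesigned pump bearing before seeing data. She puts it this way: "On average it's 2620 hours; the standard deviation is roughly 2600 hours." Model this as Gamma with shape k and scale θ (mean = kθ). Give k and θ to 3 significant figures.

For Gamma(k, scale θ): mean = kθ, variance = kθ², so CV = 1/√k.
CV = SD/mean = 2600/2620 = 0.9924, hence k = 1/CV² = 1.02.
Then θ = mean/k = 2620/1.02 = 2580.

k ≈ 1.02, θ ≈ 2580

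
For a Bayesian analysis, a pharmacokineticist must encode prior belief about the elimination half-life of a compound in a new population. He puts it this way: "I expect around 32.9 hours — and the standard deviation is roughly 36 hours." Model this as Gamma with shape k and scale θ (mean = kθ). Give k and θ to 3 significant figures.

k ≈ 0.835, θ ≈ 39.4

For Gamma(k, scale θ): mean = kθ, variance = kθ², so CV = 1/√k.
CV = SD/mean = 36/32.9 = 1.094, hence k = 1/CV² = 0.835.
Then θ = mean/k = 32.9/0.835 = 39.4.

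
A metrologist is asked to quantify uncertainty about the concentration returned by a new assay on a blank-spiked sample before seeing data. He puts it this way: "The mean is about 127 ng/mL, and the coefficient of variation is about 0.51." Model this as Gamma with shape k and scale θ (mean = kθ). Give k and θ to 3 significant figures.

For Gamma(k, scale θ): mean = kθ, variance = kθ², so CV = 1/√k.
CV = 0.51, hence k = 1/CV² = 3.84.
Then θ = mean/k = 127/3.84 = 33.

k ≈ 3.84, θ ≈ 33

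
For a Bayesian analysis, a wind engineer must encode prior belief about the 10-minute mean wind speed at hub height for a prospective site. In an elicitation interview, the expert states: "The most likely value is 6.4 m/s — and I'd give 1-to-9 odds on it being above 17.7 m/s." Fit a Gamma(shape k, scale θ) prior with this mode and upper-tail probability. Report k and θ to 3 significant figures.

k ≈ 2.85, θ ≈ 3.46

Gamma(k,θ) with k>1 has mode (k−1)θ, so θ = 6.4/(k−1).
Need P(X < 17.7) = 0.9 with θ tied to k this way. Start at k = 2, θ = 6.4: P(X<17.7) ≈ 0.763.
Too low — raise k to concentrate. Iterating converges to k ≈ 2.85.
Then θ = 6.4/(2.85−1) ≈ 3.46.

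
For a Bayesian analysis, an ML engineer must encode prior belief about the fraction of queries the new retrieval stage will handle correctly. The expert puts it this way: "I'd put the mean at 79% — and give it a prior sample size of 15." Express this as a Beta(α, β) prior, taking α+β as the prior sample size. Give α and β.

Under the effective-sample-size interpretation, Beta(α, β) has prior mean α/(α+β) and prior sample size α+β.
So α+β = 15 and α/(α+β) = 0.79, giving α = 0.79·15 = 11.85 and β = 15 − 11.85 = 3.15.

α = 11.85, β = 3.15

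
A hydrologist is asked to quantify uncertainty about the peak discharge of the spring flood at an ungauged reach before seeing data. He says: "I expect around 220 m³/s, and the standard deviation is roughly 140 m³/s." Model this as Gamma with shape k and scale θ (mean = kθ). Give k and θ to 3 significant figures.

For Gamma(k, scale θ): mean = kθ, variance = kθ², so CV = 1/√k.
CV = SD/mean = 140/220 = 0.6364, hence k = 1/CV² = 2.47.
Then θ = mean/k = 220/2.47 = 89.1.

k ≈ 2.47, θ ≈ 89.1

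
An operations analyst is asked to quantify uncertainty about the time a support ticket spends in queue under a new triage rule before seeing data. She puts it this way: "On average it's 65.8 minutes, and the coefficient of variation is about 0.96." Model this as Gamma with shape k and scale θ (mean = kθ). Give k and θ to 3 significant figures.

k ≈ 1.09, θ ≈ 60.6

For Gamma(k, scale θ): mean = kθ, variance = kθ², so CV = 1/√k.
CV = 0.96, hence k = 1/CV² = 1.09.
Then θ = mean/k = 65.8/1.09 = 60.6.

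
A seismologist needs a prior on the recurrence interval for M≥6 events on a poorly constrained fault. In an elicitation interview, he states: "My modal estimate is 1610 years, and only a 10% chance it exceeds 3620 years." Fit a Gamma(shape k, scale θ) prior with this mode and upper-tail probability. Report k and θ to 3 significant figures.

Gamma(k,θ) with k>1 has mode (k−1)θ, so θ = 1610/(k−1).
Need P(X < 3620) = 0.9 with θ tied to k this way. Start at k = 2, θ = 1610: P(X<3620) ≈ 0.657.
Too low — raise k to concentrate. Iterating converges to k ≈ 3.93.
Then θ = 1610/(3.93−1) ≈ 550.

k ≈ 3.93, θ ≈ 550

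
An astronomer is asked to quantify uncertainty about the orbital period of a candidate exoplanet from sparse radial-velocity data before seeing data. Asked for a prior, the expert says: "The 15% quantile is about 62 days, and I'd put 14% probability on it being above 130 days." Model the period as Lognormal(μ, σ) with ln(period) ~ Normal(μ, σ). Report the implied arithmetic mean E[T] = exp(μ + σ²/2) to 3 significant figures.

If T ~ Lognormal(μ,σ) then ln T ~ Normal(μ,σ), so the p-quantile of ln T is μ + z_p·σ.
ln(62) = 4.127 and ln(130) = 4.868; z_{0.15} = -1.036, z_{0.86} = 1.08.
σ = (4.868 − 4.127)/(1.08 − (-1.036)) = 0.350.
μ = 4.127 − (-1.036)·0.350 = 4.490.
E[T] = exp(μ + σ²/2) = exp(4.490 + 0.0612) = 94.7 days.

E[T] ≈ 94.7 days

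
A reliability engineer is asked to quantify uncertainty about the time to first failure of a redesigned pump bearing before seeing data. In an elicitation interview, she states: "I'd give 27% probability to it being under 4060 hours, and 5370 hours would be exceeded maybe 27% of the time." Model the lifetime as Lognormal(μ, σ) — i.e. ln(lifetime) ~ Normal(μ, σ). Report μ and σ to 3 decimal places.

If T ~ Lognormal(μ,σ) then ln T ~ Normal(μ,σ), so the p-quantile of ln T is μ + z_p·σ.
ln(4060) = 8.309 and ln(5370) = 8.589; z_{0.27} = -0.6128, z_{0.73} = 0.6128.
σ = (8.589 − 8.309)/(0.6128 − (-0.6128)) = 0.228.
μ = 8.309 − (-0.6128)·0.228 = 8.449.

μ ≈ 8.449, σ ≈ 0.228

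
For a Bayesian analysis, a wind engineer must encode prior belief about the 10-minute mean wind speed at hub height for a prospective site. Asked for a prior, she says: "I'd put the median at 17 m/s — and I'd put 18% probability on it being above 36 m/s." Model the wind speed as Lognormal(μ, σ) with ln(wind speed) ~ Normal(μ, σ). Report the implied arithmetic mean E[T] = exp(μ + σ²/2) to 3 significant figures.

E[T] ≈ 23.8 m/s

If T ~ Lognormal(μ,σ) then ln T ~ Normal(μ,σ), so the p-quantile of ln T is μ + z_p·σ.
ln(17) = 2.833 and ln(36) = 3.584; z_{0.5} = 0, z_{0.82} = 0.9154.
σ = (3.584 − 2.833)/(0.9154 − (0)) = 0.820.
μ = 2.833 − (0)·0.820 = 2.833.
E[T] = exp(μ + σ²/2) = exp(2.833 + 0.3359) = 23.8 m/s.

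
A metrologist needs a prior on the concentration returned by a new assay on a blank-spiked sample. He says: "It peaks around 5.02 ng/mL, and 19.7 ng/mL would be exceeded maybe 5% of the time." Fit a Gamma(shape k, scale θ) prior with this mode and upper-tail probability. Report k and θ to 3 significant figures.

Gamma(k,θ) with k>1 has mode (k−1)θ, so θ = 5.02/(k−1).
Need P(X < 19.7) = 0.95 with θ tied to k this way. Start at k = 2, θ = 5.02: P(X<19.7) ≈ 0.903.
Too low — raise k to concentrate. Iterating converges to k ≈ 2.35.
Then θ = 5.02/(2.35−1) ≈ 3.71.

k ≈ 2.35, θ ≈ 3.71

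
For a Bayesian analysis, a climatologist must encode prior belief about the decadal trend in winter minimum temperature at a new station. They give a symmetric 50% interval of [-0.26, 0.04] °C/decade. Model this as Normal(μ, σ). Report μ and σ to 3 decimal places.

A symmetric 50% interval runs μ ± z·σ with z = 0.6745.
Half-width = 0.15, so σ = 0.15/0.6745 = 0.222.
μ is the interval midpoint, -0.110.

μ = -0.110, σ = 0.222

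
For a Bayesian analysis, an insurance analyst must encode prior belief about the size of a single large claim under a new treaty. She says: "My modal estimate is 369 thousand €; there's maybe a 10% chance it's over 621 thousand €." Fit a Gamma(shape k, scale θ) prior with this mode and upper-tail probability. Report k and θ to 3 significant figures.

Gamma(k,θ) with k>1 has mode (k−1)θ, so θ = 369/(k−1).
Need P(X < 621) = 0.9 with θ tied to k this way. Start at k = 2, θ = 369: P(X<621) ≈ 0.501.
Too low — raise k to concentrate. Iterating converges to k ≈ 7.98.
Then θ = 369/(7.98−1) ≈ 52.9.

k ≈ 7.98, θ ≈ 52.9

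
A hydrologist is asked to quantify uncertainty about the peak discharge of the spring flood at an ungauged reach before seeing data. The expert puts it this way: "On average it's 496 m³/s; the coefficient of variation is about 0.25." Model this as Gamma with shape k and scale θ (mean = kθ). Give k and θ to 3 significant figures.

For Gamma(k, scale θ): mean = kθ, variance = kθ², so CV = 1/√k.
CV = 0.25, hence k = 1/CV² = 16.
Then θ = mean/k = 496/16 = 31.

k ≈ 16, θ ≈ 31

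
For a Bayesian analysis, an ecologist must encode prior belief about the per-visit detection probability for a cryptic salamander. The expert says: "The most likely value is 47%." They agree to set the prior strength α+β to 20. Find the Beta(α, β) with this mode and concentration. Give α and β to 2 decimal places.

α = 9.46, β = 10.54

For α,β > 1 the Beta mode is (α−1)/(α+β−2). With α+β = 20, the mode is (α−1)/18.
Set (α−1)/18 = 0.47 → α = 1 + 0.47·18 = 9.46.
β = 20 − α = 10.54.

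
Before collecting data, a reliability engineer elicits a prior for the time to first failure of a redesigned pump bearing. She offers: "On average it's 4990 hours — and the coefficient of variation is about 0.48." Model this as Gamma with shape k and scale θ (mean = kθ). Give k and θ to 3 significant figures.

k ≈ 4.34, θ ≈ 1150

For Gamma(k, scale θ): mean = kθ, variance = kθ², so CV = 1/√k.
CV = 0.48, hence k = 1/CV² = 4.34.
Then θ = mean/k = 4990/4.34 = 1150.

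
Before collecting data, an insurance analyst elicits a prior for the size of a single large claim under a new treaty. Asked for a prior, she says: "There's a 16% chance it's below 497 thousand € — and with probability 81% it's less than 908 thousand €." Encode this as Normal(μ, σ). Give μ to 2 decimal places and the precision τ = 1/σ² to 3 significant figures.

μ = 715.29, τ = 2.08e-05

For Normal(μ,σ), the p-quantile is μ + z_p·σ. Here z_{0.16} = -0.9945, z_{0.81} = 0.8779.
So 497 = μ − 0.9945σ and 908 = μ + 0.8779σ.
Subtracting: σ = (908 − 497)/(0.8779 − (-0.9945)) = 219.51.
Then μ = 497 − (-0.9945)·219.51 = 715.29.
Precision τ = 1/σ² = 1/219.5² = 2.08e-05.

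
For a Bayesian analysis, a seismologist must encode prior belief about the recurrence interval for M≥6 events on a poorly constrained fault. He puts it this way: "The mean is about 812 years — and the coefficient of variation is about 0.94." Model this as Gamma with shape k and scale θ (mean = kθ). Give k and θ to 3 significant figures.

For Gamma(k, scale θ): mean = kθ, variance = kθ², so CV = 1/√k.
CV = 0.94, hence k = 1/CV² = 1.13.
Then θ = mean/k = 812/1.13 = 717.

k ≈ 1.13, θ ≈ 717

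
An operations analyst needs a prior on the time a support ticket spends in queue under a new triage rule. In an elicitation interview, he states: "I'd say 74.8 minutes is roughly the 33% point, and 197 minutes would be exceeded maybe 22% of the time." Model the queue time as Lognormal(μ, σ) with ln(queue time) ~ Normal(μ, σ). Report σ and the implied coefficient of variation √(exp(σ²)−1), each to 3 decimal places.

If T ~ Lognormal(μ,σ) then ln T ~ Normal(μ,σ), so the p-quantile of ln T is μ + z_p·σ.
ln(74.8) = 4.315 and ln(197) = 5.283; z_{0.33} = -0.4399, z_{0.78} = 0.7722.
σ = (5.283 − 4.315)/(0.7722 − (-0.4399)) = 0.799.
μ = 4.315 − (-0.4399)·0.799 = 4.666.
CV = √(exp(σ²)−1) = √(exp(0.6383)−1) = 0.945.

σ ≈ 0.799, CV ≈ 0.945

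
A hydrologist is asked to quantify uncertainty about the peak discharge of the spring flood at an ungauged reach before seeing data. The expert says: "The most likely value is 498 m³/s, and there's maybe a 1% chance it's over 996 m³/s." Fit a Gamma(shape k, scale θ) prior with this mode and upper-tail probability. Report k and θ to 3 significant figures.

k ≈ 11.2, θ ≈ 48.7

Gamma(k,θ) with k>1 has mode (k−1)θ, so θ = 498/(k−1).
Need P(X < 996) = 0.99 with θ tied to k this way. Start at k = 2, θ = 498: P(X<996) ≈ 0.594.
Too low — raise k to concentrate. Iterating converges to k ≈ 11.2.
Then θ = 498/(11.2−1) ≈ 48.7.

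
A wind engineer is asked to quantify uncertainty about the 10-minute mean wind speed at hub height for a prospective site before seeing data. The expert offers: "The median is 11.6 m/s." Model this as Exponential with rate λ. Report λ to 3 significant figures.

λ ≈ 0.0598

Exponential median = ln 2 / λ, so λ = ln 2 / 11.6 = 0.0598.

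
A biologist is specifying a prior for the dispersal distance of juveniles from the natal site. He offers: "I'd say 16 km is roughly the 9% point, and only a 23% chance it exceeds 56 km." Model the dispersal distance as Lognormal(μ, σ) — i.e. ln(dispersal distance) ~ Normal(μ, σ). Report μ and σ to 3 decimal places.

If T ~ Lognormal(μ,σ) then ln T ~ Normal(μ,σ), so the p-quantile of ln T is μ + z_p·σ.
ln(16) = 2.773 and ln(56) = 4.025; z_{0.09} = -1.341, z_{0.77} = 0.7388.
σ = (4.025 − 2.773)/(0.7388 − (-1.341)) = 0.602.
μ = 2.773 − (-1.341)·0.602 = 3.580.

μ ≈ 3.580, σ ≈ 0.602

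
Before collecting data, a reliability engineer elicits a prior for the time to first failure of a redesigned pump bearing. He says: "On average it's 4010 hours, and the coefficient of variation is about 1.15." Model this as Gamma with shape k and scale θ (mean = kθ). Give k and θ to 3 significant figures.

k ≈ 0.756, θ ≈ 5300

For Gamma(k, scale θ): mean = kθ, variance = kθ², so CV = 1/√k.
CV = 1.15, hence k = 1/CV² = 0.756.
Then θ = mean/k = 4010/0.756 = 5300.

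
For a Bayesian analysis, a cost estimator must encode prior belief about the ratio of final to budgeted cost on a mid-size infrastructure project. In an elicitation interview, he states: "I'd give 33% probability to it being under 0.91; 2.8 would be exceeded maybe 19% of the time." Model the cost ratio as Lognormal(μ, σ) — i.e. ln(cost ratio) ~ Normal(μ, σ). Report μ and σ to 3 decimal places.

μ ≈ 0.281, σ ≈ 0.853

If T ~ Lognormal(μ,σ) then ln T ~ Normal(μ,σ), so the p-quantile of ln T is μ + z_p·σ.
ln(0.91) = -0.09431 and ln(2.8) = 1.03; z_{0.33} = -0.4399, z_{0.81} = 0.8779.
σ = (1.03 − -0.09431)/(0.8779 − (-0.4399)) = 0.853.
μ = -0.09431 − (-0.4399)·0.853 = 0.281.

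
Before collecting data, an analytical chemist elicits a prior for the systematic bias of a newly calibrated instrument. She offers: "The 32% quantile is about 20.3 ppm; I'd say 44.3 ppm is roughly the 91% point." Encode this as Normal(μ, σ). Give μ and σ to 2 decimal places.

μ = 26.51, σ = 13.27

The p-quantile of Normal(μ,σ) is μ + z_p·σ, with z_{0.32} = -0.4677 and z_{0.91} = 1.341.
Eliminate σ: μ = (z₂·x₁ − z₁·x₂)/(z₂ − z₁) = (1.341·20.3 − (-0.4677)·44.3)/1.808 = 26.51.
Then σ = (x₂ − x₁)/(z₂ − z₁) = (44.3 − 20.3)/1.808 = 13.27.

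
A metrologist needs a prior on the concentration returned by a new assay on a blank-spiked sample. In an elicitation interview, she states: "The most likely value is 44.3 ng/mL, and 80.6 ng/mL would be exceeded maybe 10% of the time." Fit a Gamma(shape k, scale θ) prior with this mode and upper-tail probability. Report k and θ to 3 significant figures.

Gamma(k,θ) with k>1 has mode (k−1)θ, so θ = 44.3/(k−1).
Need P(X < 80.6) = 0.9 with θ tied to k this way. Start at k = 2, θ = 44.3: P(X<80.6) ≈ 0.543.
Too low — raise k to concentrate. Iterating converges to k ≈ 6.32.
Then θ = 44.3/(6.32−1) ≈ 8.33.

k ≈ 6.32, θ ≈ 8.33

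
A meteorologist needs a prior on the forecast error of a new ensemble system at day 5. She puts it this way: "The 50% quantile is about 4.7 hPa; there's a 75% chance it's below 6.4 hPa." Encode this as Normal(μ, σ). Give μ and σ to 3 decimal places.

μ = 4.700, σ = 2.520

The p-quantile of Normal(μ,σ) is μ + z_p·σ, with z_{0.5} = 0 and z_{0.75} = 0.6745.
Eliminate σ: μ = (z₂·x₁ − z₁·x₂)/(z₂ − z₁) = (0.6745·4.7 − (0)·6.4)/0.6745 = 4.700.
Then σ = (x₂ − x₁)/(z₂ − z₁) = (6.4 − 4.7)/0.6745 = 2.520.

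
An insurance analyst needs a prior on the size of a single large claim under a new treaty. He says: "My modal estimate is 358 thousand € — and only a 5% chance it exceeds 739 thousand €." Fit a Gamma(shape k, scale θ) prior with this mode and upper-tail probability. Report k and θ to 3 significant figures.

Gamma(k,θ) with k>1 has mode (k−1)θ, so θ = 358/(k−1).
Need P(X < 739) = 0.95 with θ tied to k this way. Start at k = 2, θ = 358: P(X<739) ≈ 0.611.
Too low — raise k to concentrate. Iterating converges to k ≈ 6.26.
Then θ = 358/(6.26−1) ≈ 68.

k ≈ 6.26, θ ≈ 68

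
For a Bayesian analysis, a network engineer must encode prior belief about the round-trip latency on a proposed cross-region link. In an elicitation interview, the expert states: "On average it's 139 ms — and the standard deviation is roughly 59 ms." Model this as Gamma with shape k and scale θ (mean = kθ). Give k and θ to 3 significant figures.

For Gamma(k, scale θ): mean = kθ, variance = kθ², so CV = 1/√k.
CV = SD/mean = 59/139 = 0.4245, hence k = 1/CV² = 5.55.
Then θ = mean/k = 139/5.55 = 25.

k ≈ 5.55, θ ≈ 25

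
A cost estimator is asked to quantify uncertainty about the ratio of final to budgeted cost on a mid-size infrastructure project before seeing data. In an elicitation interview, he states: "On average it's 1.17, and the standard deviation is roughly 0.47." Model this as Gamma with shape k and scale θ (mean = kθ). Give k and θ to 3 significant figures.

For Gamma(k, scale θ): mean = kθ, variance = kθ², so CV = 1/√k.
CV = SD/mean = 0.47/1.17 = 0.4017, hence k = 1/CV² = 6.2.
Then θ = mean/k = 1.17/6.2 = 0.189.

k ≈ 6.2, θ ≈ 0.189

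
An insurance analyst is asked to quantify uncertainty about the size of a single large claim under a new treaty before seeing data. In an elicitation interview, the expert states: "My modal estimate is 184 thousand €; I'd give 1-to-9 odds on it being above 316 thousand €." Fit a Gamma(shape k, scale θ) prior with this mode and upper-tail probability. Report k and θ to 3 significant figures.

Gamma(k,θ) with k>1 has mode (k−1)θ, so θ = 184/(k−1).
Need P(X < 316) = 0.9 with θ tied to k this way. Start at k = 2, θ = 184: P(X<316) ≈ 0.512.
Too low — raise k to concentrate. Iterating converges to k ≈ 7.48.
Then θ = 184/(7.48−1) ≈ 28.4.

k ≈ 7.48, θ ≈ 28.4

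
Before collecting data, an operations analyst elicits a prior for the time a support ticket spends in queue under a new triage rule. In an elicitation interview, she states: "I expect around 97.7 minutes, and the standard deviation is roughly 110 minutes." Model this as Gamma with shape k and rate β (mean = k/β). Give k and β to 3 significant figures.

k ≈ 0.789, β ≈ 0.00807

For Gamma(k, rate β): mean = k/β, variance = k/β², so CV = 1/√k.
CV = SD/mean = 110/97.7 = 1.126, hence k = 1/CV² = 0.789.
Then β = k/mean = 0.789/97.7 = 0.00807.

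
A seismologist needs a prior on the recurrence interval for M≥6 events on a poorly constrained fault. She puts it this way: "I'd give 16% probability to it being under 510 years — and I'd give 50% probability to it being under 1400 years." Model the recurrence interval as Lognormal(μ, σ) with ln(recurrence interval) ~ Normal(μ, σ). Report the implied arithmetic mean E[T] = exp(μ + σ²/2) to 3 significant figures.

E[T] ≈ 2340 years

If T ~ Lognormal(μ,σ) then ln T ~ Normal(μ,σ), so the p-quantile of ln T is μ + z_p·σ.
ln(510) = 6.234 and ln(1400) = 7.244; z_{0.16} = -0.9945, z_{0.5} = 0.
σ = (7.244 − 6.234)/(0 − (-0.9945)) = 1.015.
μ = 6.234 − (-0.9945)·1.015 = 7.244.
E[T] = exp(μ + σ²/2) = exp(7.244 + 0.5156) = 2340 years.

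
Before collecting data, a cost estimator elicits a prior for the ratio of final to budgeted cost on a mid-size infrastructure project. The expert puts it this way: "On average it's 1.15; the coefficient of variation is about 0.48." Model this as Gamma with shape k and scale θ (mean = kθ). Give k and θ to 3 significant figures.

For Gamma(k, scale θ): mean = kθ, variance = kθ², so CV = 1/√k.
CV = 0.48, hence k = 1/CV² = 4.34.
Then θ = mean/k = 1.15/4.34 = 0.265.

k ≈ 4.34, θ ≈ 0.265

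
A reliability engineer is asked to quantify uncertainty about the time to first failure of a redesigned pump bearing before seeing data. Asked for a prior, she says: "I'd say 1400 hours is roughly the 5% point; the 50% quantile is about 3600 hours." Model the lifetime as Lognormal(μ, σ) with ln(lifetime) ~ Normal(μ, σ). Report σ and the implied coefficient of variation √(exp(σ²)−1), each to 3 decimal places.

σ ≈ 0.574, CV ≈ 0.625

If T ~ Lognormal(μ,σ) then ln T ~ Normal(μ,σ), so the p-quantile of ln T is μ + z_p·σ.
ln(1400) = 7.244 and ln(3600) = 8.189; z_{0.05} = -1.645, z_{0.5} = 0.
σ = (8.189 − 7.244)/(0 − (-1.645)) = 0.574.
μ = 7.244 − (-1.645)·0.574 = 8.189.
CV = √(exp(σ²)−1) = √(exp(0.3297)−1) = 0.625.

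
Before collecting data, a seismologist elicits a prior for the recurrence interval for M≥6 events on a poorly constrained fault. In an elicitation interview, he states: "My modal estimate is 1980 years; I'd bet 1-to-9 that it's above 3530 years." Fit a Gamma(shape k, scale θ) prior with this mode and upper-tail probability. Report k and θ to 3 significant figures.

Gamma(k,θ) with k>1 has mode (k−1)θ, so θ = 1980/(k−1).
Need P(X < 3530) = 0.9 with θ tied to k this way. Start at k = 2, θ = 1980: P(X<3530) ≈ 0.532.
Too low — raise k to concentrate. Iterating converges to k ≈ 6.69.
Then θ = 1980/(6.69−1) ≈ 348.

k ≈ 6.69, θ ≈ 348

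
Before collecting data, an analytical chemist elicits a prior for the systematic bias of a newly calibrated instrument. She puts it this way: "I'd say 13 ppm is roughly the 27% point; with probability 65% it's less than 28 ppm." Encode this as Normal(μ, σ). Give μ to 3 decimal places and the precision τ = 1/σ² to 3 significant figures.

μ = 22.209, τ = 0.00443

For Normal(μ,σ), the p-quantile is μ + z_p·σ. Here z_{0.27} = -0.6128, z_{0.65} = 0.3853.
So 13 = μ − 0.6128σ and 28 = μ + 0.3853σ.
Subtracting: σ = (28 − 13)/(0.3853 − (-0.6128)) = 15.028.
Then μ = 13 − (-0.6128)·15.028 = 22.209.
Precision τ = 1/σ² = 1/15.03² = 0.00443.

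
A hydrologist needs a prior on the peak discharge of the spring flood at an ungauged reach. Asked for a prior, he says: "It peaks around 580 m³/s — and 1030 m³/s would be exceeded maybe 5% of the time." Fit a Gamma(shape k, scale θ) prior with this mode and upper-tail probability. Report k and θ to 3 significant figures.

k ≈ 9.45, θ ≈ 68.6

Gamma(k,θ) with k>1 has mode (k−1)θ, so θ = 580/(k−1).
Need P(X < 1030) = 0.95 with θ tied to k this way. Start at k = 2, θ = 580: P(X<1030) ≈ 0.530.
Too low — raise k to concentrate. Iterating converges to k ≈ 9.45.
Then θ = 580/(9.45−1) ≈ 68.6.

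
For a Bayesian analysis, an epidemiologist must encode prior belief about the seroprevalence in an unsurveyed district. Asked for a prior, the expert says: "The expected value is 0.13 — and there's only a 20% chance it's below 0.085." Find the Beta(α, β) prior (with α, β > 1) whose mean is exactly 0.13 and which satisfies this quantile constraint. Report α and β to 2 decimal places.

With mean 0.13 fixed, write α = 0.13s, β = 0.87s where s = α+β.
Need P(θ < 0.085) = 0.2 under Beta(0.13s, 0.87s). Normal approximation: (q−m)/√(m(1−m)/s) ≈ z_{0.2} = -0.842, so s ≈ 0.13·0.87·(-0.842)²/(0.085−0.13)² = 39.6.
At s = 39.6: P(θ<0.085) ≈ 0.206. Adjusting to match 0.2 gives s ≈ 41.03.
So α = 0.13·41.03 ≈ 5.33, β = 0.87·41.03 ≈ 35.70.

α ≈ 5.33, β ≈ 35.70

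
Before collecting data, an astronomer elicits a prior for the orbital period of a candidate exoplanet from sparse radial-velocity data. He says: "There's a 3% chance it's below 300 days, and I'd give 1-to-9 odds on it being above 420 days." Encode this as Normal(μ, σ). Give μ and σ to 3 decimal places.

μ = 371.370, σ = 37.947

The p-quantile of Normal(μ,σ) is μ + z_p·σ, with z_{0.03} = -1.881 and z_{0.9} = 1.282.
Eliminate σ: μ = (z₂·x₁ − z₁·x₂)/(z₂ − z₁) = (1.282·300 − (-1.881)·420)/3.162 = 371.370.
Then σ = (x₂ − x₁)/(z₂ − z₁) = (420 − 300)/3.162 = 37.947.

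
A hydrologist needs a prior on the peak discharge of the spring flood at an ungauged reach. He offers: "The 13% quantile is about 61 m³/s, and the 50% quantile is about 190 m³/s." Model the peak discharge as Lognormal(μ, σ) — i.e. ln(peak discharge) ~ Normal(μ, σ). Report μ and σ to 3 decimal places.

If T ~ Lognormal(μ,σ) then ln T ~ Normal(μ,σ), so the p-quantile of ln T is μ + z_p·σ.
ln(61) = 4.111 and ln(190) = 5.247; z_{0.13} = -1.126, z_{0.5} = 0.
σ = (5.247 − 4.111)/(0 − (-1.126)) = 1.009.
μ = 4.111 − (-1.126)·1.009 = 5.247.

μ ≈ 5.247, σ ≈ 1.009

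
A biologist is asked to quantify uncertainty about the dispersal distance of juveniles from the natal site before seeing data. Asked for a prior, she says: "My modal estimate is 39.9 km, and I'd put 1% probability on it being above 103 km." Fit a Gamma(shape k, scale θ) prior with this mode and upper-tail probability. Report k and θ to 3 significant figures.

k ≈ 6.18, θ ≈ 7.7

Gamma(k,θ) with k>1 has mode (k−1)θ, so θ = 39.9/(k−1).
Need P(X < 103) = 0.99 with θ tied to k this way. Start at k = 2, θ = 39.9: P(X<103) ≈ 0.729.
Too low — raise k to concentrate. Iterating converges to k ≈ 6.18.
Then θ = 39.9/(6.18−1) ≈ 7.7.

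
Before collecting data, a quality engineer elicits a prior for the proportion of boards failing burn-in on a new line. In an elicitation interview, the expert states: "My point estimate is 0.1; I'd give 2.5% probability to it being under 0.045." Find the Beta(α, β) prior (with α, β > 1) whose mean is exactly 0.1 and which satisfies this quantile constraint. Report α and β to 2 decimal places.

α ≈ 8.09, β ≈ 72.85

With mean 0.1 fixed, write α = 0.1s, β = 0.9s where s = α+β.
Need P(θ < 0.045) = 0.025 under Beta(0.1s, 0.9s). Normal approximation: (q−m)/√(m(1−m)/s) ≈ z_{0.025} = -1.96, so s ≈ 0.1·0.9·(-1.96)²/(0.045−0.1)² = 114.3.
At s = 114.3: P(θ<0.045) ≈ 0.009. Adjusting to match 0.025 gives s ≈ 80.94.
So α = 0.1·80.94 ≈ 8.09, β = 0.9·80.94 ≈ 72.85.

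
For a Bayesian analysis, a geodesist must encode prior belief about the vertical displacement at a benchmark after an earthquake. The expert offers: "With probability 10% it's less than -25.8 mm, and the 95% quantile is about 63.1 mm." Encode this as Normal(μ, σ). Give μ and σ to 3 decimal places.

μ = 13.132, σ = 30.379

The p-quantile of Normal(μ,σ) is μ + z_p·σ, with z_{0.1} = -1.282 and z_{0.95} = 1.645.
Eliminate σ: μ = (z₂·x₁ − z₁·x₂)/(z₂ − z₁) = (1.645·-25.8 − (-1.282)·63.1)/2.926 = 13.132.
Then σ = (x₂ − x₁)/(z₂ − z₁) = (63.1 − -25.8)/2.926 = 30.379.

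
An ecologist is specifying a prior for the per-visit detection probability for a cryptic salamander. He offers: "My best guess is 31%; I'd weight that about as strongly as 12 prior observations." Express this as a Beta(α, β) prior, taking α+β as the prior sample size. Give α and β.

Under the effective-sample-size interpretation, Beta(α, β) has prior mean α/(α+β) and prior sample size α+β.
So α+β = 12 and α/(α+β) = 0.31, giving α = 0.31·12 = 3.72 and β = 12 − 3.72 = 8.28.

α = 3.72, β = 8.28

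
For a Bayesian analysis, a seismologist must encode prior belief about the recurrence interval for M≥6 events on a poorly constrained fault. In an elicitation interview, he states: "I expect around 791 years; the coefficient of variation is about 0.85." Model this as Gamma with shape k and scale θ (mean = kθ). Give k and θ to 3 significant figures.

For Gamma(k, scale θ): mean = kθ, variance = kθ², so CV = 1/√k.
CV = 0.85, hence k = 1/CV² = 1.38.
Then θ = mean/k = 791/1.38 = 571.

k ≈ 1.38, θ ≈ 571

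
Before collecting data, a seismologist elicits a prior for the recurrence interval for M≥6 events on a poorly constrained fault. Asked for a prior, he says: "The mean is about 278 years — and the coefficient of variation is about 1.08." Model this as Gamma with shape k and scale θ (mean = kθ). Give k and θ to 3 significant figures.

For Gamma(k, scale θ): mean = kθ, variance = kθ², so CV = 1/√k.
CV = 1.08, hence k = 1/CV² = 0.857.
Then θ = mean/k = 278/0.857 = 324.

k ≈ 0.857, θ ≈ 324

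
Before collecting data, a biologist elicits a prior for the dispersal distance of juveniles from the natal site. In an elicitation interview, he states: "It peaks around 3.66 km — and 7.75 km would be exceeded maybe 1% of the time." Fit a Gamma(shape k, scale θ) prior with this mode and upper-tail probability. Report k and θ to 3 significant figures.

Gamma(k,θ) with k>1 has mode (k−1)θ, so θ = 3.66/(k−1).
Need P(X < 7.75) = 0.99 with θ tied to k this way. Start at k = 2, θ = 3.66: P(X<7.75) ≈ 0.625.
Too low — raise k to concentrate. Iterating converges to k ≈ 9.63.
Then θ = 3.66/(9.63−1) ≈ 0.424.

k ≈ 9.63, θ ≈ 0.424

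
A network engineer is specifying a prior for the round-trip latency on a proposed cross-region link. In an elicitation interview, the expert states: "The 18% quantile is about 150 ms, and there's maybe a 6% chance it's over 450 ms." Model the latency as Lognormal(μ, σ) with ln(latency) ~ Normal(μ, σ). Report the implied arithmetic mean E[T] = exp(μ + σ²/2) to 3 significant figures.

If T ~ Lognormal(μ,σ) then ln T ~ Normal(μ,σ), so the p-quantile of ln T is μ + z_p·σ.
ln(150) = 5.011 and ln(450) = 6.109; z_{0.18} = -0.9154, z_{0.94} = 1.555.
σ = (6.109 − 5.011)/(1.555 − (-0.9154)) = 0.445.
μ = 5.011 − (-0.9154)·0.445 = 5.418.
E[T] = exp(μ + σ²/2) = exp(5.418 + 0.0989) = 249 ms.

E[T] ≈ 249 ms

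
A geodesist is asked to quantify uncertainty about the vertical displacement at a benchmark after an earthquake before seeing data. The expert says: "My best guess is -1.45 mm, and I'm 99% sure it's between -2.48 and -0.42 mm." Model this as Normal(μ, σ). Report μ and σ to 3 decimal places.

A symmetric 99% interval runs μ ± z·σ with z = 2.576.
Half-width = 1.03, so σ = 1.03/2.576 = 0.400.
μ is the stated best guess, -1.450.

μ = -1.450, σ = 0.400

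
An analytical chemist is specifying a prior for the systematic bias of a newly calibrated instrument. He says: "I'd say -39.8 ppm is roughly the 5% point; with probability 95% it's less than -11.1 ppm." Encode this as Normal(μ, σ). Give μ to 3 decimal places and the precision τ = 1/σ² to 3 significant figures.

For Normal(μ,σ), the p-quantile is μ + z_p·σ. Here z_{0.05} = -1.645, z_{0.95} = 1.645.
So -39.8 = μ − 1.645σ and -11.1 = μ + 1.645σ.
Subtracting: σ = (-11.1 − -39.8)/(1.645 − (-1.645)) = 8.724.
Then μ = -39.8 − (-1.645)·8.724 = -25.450.
Precision τ = 1/σ² = 1/8.724² = 0.0131.

μ = -25.450, τ = 0.0131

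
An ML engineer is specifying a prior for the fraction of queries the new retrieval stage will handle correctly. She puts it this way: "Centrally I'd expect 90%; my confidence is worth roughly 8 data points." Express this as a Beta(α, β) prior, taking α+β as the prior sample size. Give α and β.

α = 7.2, β = 0.8

Under the effective-sample-size interpretation, Beta(α, β) has prior mean α/(α+β) and prior sample size α+β.
So α+β = 8 and α/(α+β) = 0.9, giving α = 0.9·8 = 7.2 and β = 8 − 7.2 = 0.8.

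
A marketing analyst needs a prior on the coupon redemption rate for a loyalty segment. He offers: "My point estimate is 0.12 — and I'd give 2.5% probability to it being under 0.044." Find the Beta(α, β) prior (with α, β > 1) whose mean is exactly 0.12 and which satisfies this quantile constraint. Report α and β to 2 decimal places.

With mean 0.12 fixed, write α = 0.12s, β = 0.88s where s = α+β.
Need P(θ < 0.044) = 0.025 under Beta(0.12s, 0.88s). Normal approximation: (q−m)/√(m(1−m)/s) ≈ z_{0.025} = -1.96, so s ≈ 0.12·0.88·(-1.96)²/(0.044−0.12)² = 70.2.
At s = 70.2: P(θ<0.044) ≈ 0.007. Adjusting to match 0.025 gives s ≈ 46.08.
So α = 0.12·46.08 ≈ 5.53, β = 0.88·46.08 ≈ 40.55.

α ≈ 5.53, β ≈ 40.55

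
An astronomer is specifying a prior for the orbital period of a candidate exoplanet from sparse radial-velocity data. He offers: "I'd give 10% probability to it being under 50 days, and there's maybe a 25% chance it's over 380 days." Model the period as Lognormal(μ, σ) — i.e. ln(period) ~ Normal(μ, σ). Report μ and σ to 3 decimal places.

μ ≈ 5.241, σ ≈ 1.037

If T ~ Lognormal(μ,σ) then ln T ~ Normal(μ,σ), so the p-quantile of ln T is μ + z_p·σ.
ln(50) = 3.912 and ln(380) = 5.94; z_{0.1} = -1.282, z_{0.75} = 0.6745.
σ = (5.94 − 3.912)/(0.6745 − (-1.282)) = 1.037.
μ = 3.912 − (-1.282)·1.037 = 5.241.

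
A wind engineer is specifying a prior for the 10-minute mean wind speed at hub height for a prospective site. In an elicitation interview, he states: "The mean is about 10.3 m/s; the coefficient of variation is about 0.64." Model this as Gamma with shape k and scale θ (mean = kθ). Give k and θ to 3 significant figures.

For Gamma(k, scale θ): mean = kθ, variance = kθ², so CV = 1/√k.
CV = 0.64, hence k = 1/CV² = 2.44.
Then θ = mean/k = 10.3/2.44 = 4.22.

k ≈ 2.44, θ ≈ 4.22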